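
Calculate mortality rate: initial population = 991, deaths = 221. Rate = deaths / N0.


Mortality rate = 221 / 991 = 0.223007 ≈ 0.2230

0.2230


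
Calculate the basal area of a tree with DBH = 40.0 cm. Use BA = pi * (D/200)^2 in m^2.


D/200 = 40.0/200 = 0.2 m
(D/200)^2 = 0.2^2 = 0.04
BA = 3.141593 * 0.04 = 0.125664 ≈ 0.1257 m^2

0.1257 m^2


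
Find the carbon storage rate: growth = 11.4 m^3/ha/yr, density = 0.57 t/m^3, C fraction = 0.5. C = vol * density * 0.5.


C = 11.4 * 0.57 * 0.5 = 3.249 ≈ 3.25 t C/ha/yr

3.25 t C/ha/yr


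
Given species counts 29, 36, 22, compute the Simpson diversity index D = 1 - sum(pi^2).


Total N = 29 + 36 + 22 = 87
Per-species terms:
  p = 29/87 = 0.333333; p^2 = 0.333333^2 = 0.111111
  p = 36/87 = 0.413793; p^2 = 0.413793^2 = 0.171225
  p = 22/87 = 0.252874; p^2 = 0.252874^2 = 0.063945
sum(p^2) = 0.111111 + 0.171225 + 0.063945 = 0.346281
D = 1 - 0.346281 = 0.653719 ≈ 0.6537

0.6537


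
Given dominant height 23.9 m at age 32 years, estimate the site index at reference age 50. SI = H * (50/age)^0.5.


50/32 = 1.56250
(1.56250)^0.5 = 1.25000
SI = 23.9 * 1.25000 = 29.8750 ≈ 29.9 m

29.9 m


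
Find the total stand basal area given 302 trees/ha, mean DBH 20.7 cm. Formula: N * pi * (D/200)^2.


(D/200)^2 = (20.7/200)^2 = 0.1035^2 = 0.01071225
Individual BA = 3.141593 * 0.01071225 = 0.0336535 m^2
Stand BA = 302 * 0.0336535 = 10.1634 ≈ 10.16 m^2/ha

10.16 m^2/ha


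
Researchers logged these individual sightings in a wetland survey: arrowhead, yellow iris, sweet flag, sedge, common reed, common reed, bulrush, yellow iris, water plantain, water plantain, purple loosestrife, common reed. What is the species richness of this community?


Total individuals logged = 12
Distinct species (count of individuals): arrowhead (1), yellow iris (2), sweet flag (1), sedge (1), common reed (3), bulrush (1), water plantain (2), purple loosestrife (1)
Species richness = number of distinct species = 8

8


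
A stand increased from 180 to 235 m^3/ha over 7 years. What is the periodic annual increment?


PAI = (V2 - V1) / period = (235 - 180) / 7 = 55 / 7 = 7.8571 ≈ 7.86 m^3/ha/yr

7.86 m^3/ha/yr


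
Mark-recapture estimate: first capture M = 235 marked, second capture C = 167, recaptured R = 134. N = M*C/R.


N = M * C / R = 235 * 167 / 134 = 39245 / 134 = 292.87 ≈ 293

293 individuals


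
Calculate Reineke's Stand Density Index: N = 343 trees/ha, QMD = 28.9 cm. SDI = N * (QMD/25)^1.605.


QMD/25 = 28.9/25 = 1.156
(1.156)^1.605 = exp(1.605 * ln(1.156)) = exp(1.605 * 0.144966) = exp(0.232670) = 1.26196
SDI = 343 * 1.26196 = 432.852 ≈ 433

433


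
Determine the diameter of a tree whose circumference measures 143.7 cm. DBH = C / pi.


DBH = C / pi = 143.7 / 3.141593 = 45.7411 ≈ 45.74 cm

45.74 cm


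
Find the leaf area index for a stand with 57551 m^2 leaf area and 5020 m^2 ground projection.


LAI = 57551 / 5020 = 11.4643 ≈ 11.46

11.46


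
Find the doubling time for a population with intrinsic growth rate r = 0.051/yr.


td = ln(2) / 0.051 = 0.693147 / 0.051 = 13.5911 ≈ 13.6 years

13.6 years


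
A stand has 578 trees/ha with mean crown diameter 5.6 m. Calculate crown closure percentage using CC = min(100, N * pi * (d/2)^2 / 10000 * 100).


(d/2)^2 = (5.6/2)^2 = 2.8^2 = 7.84
Crown area = 3.141593 * 7.84 = 24.6301 m^2
N * area / 10000 * 100 = 578 * 24.6301 / 10000 * 100 = 142.362
CC = min(100, 142.362) = 100%

100%


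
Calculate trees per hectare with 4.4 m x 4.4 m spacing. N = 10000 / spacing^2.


N = 10000 / 4.4^2 = 10000 / 19.36 = 516.529 ≈ 517 trees/ha

517 trees/ha


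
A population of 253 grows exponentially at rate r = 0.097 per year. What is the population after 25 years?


r*t = 0.097 * 25 = 2.425
exp(2.425) = 11.3022
N = 253 * 11.3022 = 2859.46 ≈ 2859

2859


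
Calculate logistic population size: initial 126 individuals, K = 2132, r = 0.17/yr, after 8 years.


(K - N0)/N0 = (2132 - 126)/126 = 2006/126 = 15.9206
r*t = 0.17 * 8 = 1.36; exp(-1.36) = 0.256661
15.9206 * 0.256661 = 4.08620
1 + 4.08620 = 5.08620
N = 2132 / 5.08620 = 419.173 ≈ 419

419


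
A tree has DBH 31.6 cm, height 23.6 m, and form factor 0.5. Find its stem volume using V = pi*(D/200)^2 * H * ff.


(D/200)^2 = (31.6/200)^2 = 0.158^2 = 0.024964
BA = 3.141593 * 0.024964 = 0.0784267 m^2
V = 0.0784267 * 23.6 * 0.5 = 0.925435 ≈ 0.925 m^3

0.925 m^3


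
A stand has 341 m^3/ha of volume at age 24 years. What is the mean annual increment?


MAI = 341 / 24 = 14.2083 ≈ 14.21 m^3/ha/yr

14.21 m^3/ha/yr


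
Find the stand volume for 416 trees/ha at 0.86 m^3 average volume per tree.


V_stand = 416 * 0.86 = 357.76 ≈ 357.8 m^3/ha

357.8 m^3/ha


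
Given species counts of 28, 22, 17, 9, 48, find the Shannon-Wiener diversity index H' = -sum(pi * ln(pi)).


Total N = 28 + 22 + 17 + 9 + 48 = 124
Per-species terms:
  p = 28/124 = 0.225806; ln(p) = -1.488079; p*ln(p) = 0.225806 * (-1.488079) = -0.336017
  p = 22/124 = 0.177419; ln(p) = -1.729241; p*ln(p) = 0.177419 * (-1.729241) = -0.306800
  p = 17/124 = 0.137097; ln(p) = -1.987067; p*ln(p) = 0.137097 * (-1.987067) = -0.272421
  p = 9/124 = 0.072581; ln(p) = -2.623052; p*ln(p) = 0.072581 * (-2.623052) = -0.190384
  p = 48/124 = 0.387097; ln(p) = -0.949080; p*ln(p) = 0.387097 * (-0.949080) = -0.367386
sum(p*ln(p)) = (-0.336017) + (-0.306800) + (-0.272421) + (-0.190384) + (-0.367386) = -1.473008
H' = -(-1.473008) = 1.473008 ≈ 1.4730

1.4730


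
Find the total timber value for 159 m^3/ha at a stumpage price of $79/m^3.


Value = 159 * 79 = $12561/ha

$12561/ha


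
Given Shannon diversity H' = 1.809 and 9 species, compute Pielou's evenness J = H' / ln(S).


ln(9) = 2.19722
J = H' / ln(S) = 1.809 / 2.19722 = 0.823313 ≈ 0.8233

0.8233


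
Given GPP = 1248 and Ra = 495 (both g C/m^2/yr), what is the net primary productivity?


NPP = GPP - Ra = 1248 - 495 = 753 g C/m^2/yr

753 g C/m^2/yr


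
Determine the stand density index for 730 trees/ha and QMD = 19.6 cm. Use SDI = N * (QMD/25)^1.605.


QMD/25 = 19.6/25 = 0.784
(0.784)^1.605 = exp(1.605 * ln(0.784)) = exp(1.605 * (-0.243346)) = exp(-0.390570) = 0.676671
SDI = 730 * 0.676671 = 493.970 ≈ 494

494


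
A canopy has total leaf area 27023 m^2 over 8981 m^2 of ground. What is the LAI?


LAI = 27023 / 8981 = 3.0089 ≈ 3.01

3.01


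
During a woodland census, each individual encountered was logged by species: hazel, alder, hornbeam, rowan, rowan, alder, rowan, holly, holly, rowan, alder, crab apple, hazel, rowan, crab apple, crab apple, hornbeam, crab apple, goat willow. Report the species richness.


Total individuals logged = 19
Distinct species (count of individuals): hazel (2), alder (3), hornbeam (2), rowan (5), holly (2), crab apple (4), goat willow (1)
Species richness = number of distinct species = 7

7


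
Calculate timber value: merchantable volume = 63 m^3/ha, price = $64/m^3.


Value = 63 * 64 = $4032/ha

$4032/ha


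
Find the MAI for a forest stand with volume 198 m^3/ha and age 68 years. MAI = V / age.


MAI = 198 / 68 = 2.9118 ≈ 2.91 m^3/ha/yr

2.91 m^3/ha/yr


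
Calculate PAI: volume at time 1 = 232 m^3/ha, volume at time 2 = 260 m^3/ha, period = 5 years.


PAI = (V2 - V1) / period = (260 - 232) / 5 = 28 / 5 = 5.60 m^3/ha/yr

5.60 m^3/ha/yr


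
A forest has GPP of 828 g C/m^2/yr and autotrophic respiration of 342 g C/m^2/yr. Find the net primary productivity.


NPP = GPP - Ra = 828 - 342 = 486 g C/m^2/yr

486 g C/m^2/yr


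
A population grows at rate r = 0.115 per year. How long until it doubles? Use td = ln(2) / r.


td = ln(2) / 0.115 = 0.693147 / 0.115 = 6.02737 ≈ 6.0 years

6.0 years


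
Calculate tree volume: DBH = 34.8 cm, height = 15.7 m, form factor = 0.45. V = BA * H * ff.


(D/200)^2 = (34.8/200)^2 = 0.174^2 = 0.030276
BA = 3.141593 * 0.030276 = 0.0951149 m^2
V = 0.0951149 * 15.7 * 0.45 = 0.671987 ≈ 0.672 m^3

0.672 m^3


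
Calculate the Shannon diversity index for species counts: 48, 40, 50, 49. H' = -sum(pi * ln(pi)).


Total N = 48 + 40 + 50 + 49 = 187
Per-species terms:
  p = 48/187 = 0.256684; ln(p) = -1.359910; p*ln(p) = 0.256684 * (-1.359910) = -0.349067
  p = 40/187 = 0.213904; ln(p) = -1.542228; p*ln(p) = 0.213904 * (-1.542228) = -0.329889
  p = 50/187 = 0.267380; ln(p) = -1.319084; p*ln(p) = 0.267380 * (-1.319084) = -0.352697
  p = 49/187 = 0.262032; ln(p) = -1.339289; p*ln(p) = 0.262032 * (-1.339289) = -0.350937
sum(p*ln(p)) = (-0.349067) + (-0.329889) + (-0.352697) + (-0.350937) = -1.382590
H' = -(-1.382590) = 1.382590 ≈ 1.3826

1.3826


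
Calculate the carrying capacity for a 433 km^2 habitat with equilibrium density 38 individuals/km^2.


K = 38 * 433 = 16454 individuals

16454 individuals


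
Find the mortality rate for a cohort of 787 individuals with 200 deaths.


Mortality rate = 200 / 787 = 0.254130 ≈ 0.2541

0.2541


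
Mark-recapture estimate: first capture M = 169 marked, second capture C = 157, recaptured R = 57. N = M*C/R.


N = M * C / R = 169 * 157 / 57 = 26533 / 57 = 465.49 ≈ 465

465 individuals


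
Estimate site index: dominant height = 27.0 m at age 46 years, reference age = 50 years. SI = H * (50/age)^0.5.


50/46 = 1.08696
(1.08696)^0.5 = 1.04257
SI = 27.0 * 1.04257 = 28.1494 ≈ 28.1 m

28.1 m


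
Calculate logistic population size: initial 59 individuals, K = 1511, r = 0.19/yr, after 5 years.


(K - N0)/N0 = (1511 - 59)/59 = 1452/59 = 24.6102
r*t = 0.19 * 5 = 0.95; exp(-0.95) = 0.386741
24.6102 * 0.386741 = 9.51777
1 + 9.51777 = 10.5178
N = 1511 / 10.5178 = 143.661 ≈ 144

144


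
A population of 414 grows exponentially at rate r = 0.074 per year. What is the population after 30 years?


r*t = 0.074 * 30 = 2.22
exp(2.22) = 9.20733
N = 414 * 9.20733 = 3811.83 ≈ 3812

3812


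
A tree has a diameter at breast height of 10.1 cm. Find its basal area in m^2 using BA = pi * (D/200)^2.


D/200 = 10.1/200 = 0.0505 m
(D/200)^2 = 0.0505^2 = 0.00255025
BA = 3.141593 * 0.00255025 = 0.00801185 ≈ 0.0080 m^2

0.0080 m^2


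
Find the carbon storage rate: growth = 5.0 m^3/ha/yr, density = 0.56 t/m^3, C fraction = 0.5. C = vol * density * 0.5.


C = 5.0 * 0.56 * 0.5 = 1.40 t C/ha/yr

1.40 t C/ha/yr


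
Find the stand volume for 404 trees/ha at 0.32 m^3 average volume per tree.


V_stand = 404 * 0.32 = 129.28 ≈ 129.3 m^3/ha

129.3 m^3/ha


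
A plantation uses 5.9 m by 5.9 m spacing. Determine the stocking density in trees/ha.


N = 10000 / 5.9^2 = 10000 / 34.81 = 287.274 ≈ 287 trees/ha

287 trees/ha


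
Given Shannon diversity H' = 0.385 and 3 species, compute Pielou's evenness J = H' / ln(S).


ln(3) = 1.09861
J = H' / ln(S) = 0.385 / 1.09861 = 0.350443 ≈ 0.3504

0.3504


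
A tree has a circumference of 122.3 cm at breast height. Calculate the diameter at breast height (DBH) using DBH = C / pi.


DBH = C / pi = 122.3 / 3.141593 = 38.9293 ≈ 38.93 cm

38.93 cm


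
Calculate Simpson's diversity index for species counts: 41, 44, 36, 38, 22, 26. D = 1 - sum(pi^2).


Total N = 41 + 44 + 36 + 38 + 22 + 26 = 207
Per-species terms:
  p = 41/207 = 0.198068; p^2 = 0.198068^2 = 0.039231
  p = 44/207 = 0.212560; p^2 = 0.212560^2 = 0.045182
  p = 36/207 = 0.173913; p^2 = 0.173913^2 = 0.030246
  p = 38/207 = 0.183575; p^2 = 0.183575^2 = 0.033700
  p = 22/207 = 0.106280; p^2 = 0.106280^2 = 0.011295
  p = 26/207 = 0.125604; p^2 = 0.125604^2 = 0.015776
sum(p^2) = 0.039231 + 0.045182 + 0.030246 + 0.033700 + 0.011295 + 0.015776 = 0.175430
D = 1 - 0.175430 = 0.824570 ≈ 0.8246

0.8246


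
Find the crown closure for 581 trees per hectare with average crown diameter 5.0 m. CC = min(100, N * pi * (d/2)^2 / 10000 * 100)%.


(d/2)^2 = (5.0/2)^2 = 2.5^2 = 6.25
Crown area = 3.141593 * 6.25 = 19.6350 m^2
N * area / 10000 * 100 = 581 * 19.6350 / 10000 * 100 = 114.079
CC = min(100, 114.079) = 100%

100%


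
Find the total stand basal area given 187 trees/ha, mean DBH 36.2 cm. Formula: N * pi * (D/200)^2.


(D/200)^2 = (36.2/200)^2 = 0.181^2 = 0.032761
Individual BA = 3.141593 * 0.032761 = 0.102922 m^2
Stand BA = 187 * 0.102922 = 19.2464 ≈ 19.25 m^2/ha

19.25 m^2/ha


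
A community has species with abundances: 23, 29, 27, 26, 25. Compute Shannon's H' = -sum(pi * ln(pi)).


Total N = 23 + 29 + 27 + 26 + 25 = 130
Per-species terms:
  p = 23/130 = 0.176923; ln(p) = -1.732041; p*ln(p) = 0.176923 * (-1.732041) = -0.306438
  p = 29/130 = 0.223077; ln(p) = -1.500238; p*ln(p) = 0.223077 * (-1.500238) = -0.334669
  p = 27/130 = 0.207692; ln(p) = -1.571699; p*ln(p) = 0.207692 * (-1.571699) = -0.326429
  p = 26/130 = 0.200000; ln(p) = -1.609438; p*ln(p) = 0.200000 * (-1.609438) = -0.321888
  p = 25/130 = 0.192308; ln(p) = -1.648657; p*ln(p) = 0.192308 * (-1.648657) = -0.317050
sum(p*ln(p)) = (-0.306438) + (-0.334669) + (-0.326429) + (-0.321888) + (-0.317050) = -1.606474
H' = -(-1.606474) = 1.606474 ≈ 1.6065

1.6065


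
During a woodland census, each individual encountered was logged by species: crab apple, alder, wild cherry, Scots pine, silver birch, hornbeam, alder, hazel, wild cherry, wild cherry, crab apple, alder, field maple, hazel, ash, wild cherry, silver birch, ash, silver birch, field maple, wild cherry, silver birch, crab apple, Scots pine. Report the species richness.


Total individuals logged = 24
Distinct species (count of individuals): crab apple (3), alder (3), wild cherry (5), Scots pine (2), silver birch (4), hornbeam (1), hazel (2), field maple (2), ash (2)
Species richness = number of distinct species = 9

9


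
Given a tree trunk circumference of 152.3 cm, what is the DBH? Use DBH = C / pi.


DBH = C / pi = 152.3 / 3.141593 = 48.4786 ≈ 48.48 cm

48.48 cm


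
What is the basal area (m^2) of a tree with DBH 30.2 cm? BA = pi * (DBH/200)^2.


D/200 = 30.2/200 = 0.151 m
(D/200)^2 = 0.151^2 = 0.022801
BA = 3.141593 * 0.022801 = 0.0716315 ≈ 0.0716 m^2

0.0716 m^2


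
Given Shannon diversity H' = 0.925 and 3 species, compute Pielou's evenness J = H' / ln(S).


ln(3) = 1.09861
J = H' / ln(S) = 0.925 / 1.09861 = 0.841973 ≈ 0.8420

0.8420


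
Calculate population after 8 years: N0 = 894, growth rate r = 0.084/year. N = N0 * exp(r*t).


r*t = 0.084 * 8 = 0.672
exp(0.672) = 1.95815
N = 894 * 1.95815 = 1750.59 ≈ 1751

1751


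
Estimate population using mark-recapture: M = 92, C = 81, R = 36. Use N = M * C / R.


N = M * C / R = 92 * 81 / 36 = 7452 / 36 = 207

207 individuals


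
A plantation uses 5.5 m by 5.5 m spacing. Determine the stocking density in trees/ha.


N = 10000 / 5.5^2 = 10000 / 30.25 = 330.579 ≈ 331 trees/ha

331 trees/ha


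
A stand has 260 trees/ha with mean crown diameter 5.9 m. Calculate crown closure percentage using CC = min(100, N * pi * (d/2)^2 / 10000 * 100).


(d/2)^2 = (5.9/2)^2 = 2.95^2 = 8.7025
Crown area = 3.141593 * 8.7025 = 27.3397 m^2
N * area / 10000 * 100 = 260 * 27.3397 / 10000 * 100 = 71.0832
CC = min(100, 71.0832) = 71.0832 ≈ 71.1%

71.1%


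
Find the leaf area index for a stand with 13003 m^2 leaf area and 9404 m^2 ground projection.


LAI = 13003 / 9404 = 1.3827 ≈ 1.38

1.38


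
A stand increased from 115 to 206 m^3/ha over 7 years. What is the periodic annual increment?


PAI = (V2 - V1) / period = (206 - 115) / 7 = 91 / 7 = 13.00 m^3/ha/yr

13.00 m^3/ha/yr


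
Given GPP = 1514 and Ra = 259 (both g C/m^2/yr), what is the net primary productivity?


NPP = GPP - Ra = 1514 - 259 = 1255 g C/m^2/yr

1255 g C/m^2/yr


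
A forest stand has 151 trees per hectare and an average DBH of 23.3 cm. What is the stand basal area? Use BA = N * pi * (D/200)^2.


(D/200)^2 = (23.3/200)^2 = 0.1165^2 = 0.01357225
Individual BA = 3.141593 * 0.01357225 = 0.0426385 m^2
Stand BA = 151 * 0.0426385 = 6.43841 ≈ 6.44 m^2/ha

6.44 m^2/ha


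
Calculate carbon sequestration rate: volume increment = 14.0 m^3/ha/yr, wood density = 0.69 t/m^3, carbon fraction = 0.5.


C = 14.0 * 0.69 * 0.5 = 4.83 t C/ha/yr

4.83 t C/ha/yr


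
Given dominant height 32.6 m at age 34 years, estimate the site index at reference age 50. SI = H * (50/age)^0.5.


50/34 = 1.47059
(1.47059)^0.5 = 1.21268
SI = 32.6 * 1.21268 = 39.5334 ≈ 39.5 m

39.5 m


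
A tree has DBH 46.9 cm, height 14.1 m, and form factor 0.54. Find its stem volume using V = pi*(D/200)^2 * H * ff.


(D/200)^2 = (46.9/200)^2 = 0.2345^2 = 0.05499025
BA = 3.141593 * 0.05499025 = 0.172757 m^2
V = 0.172757 * 14.1 * 0.54 = 1.31537 ≈ 1.315 m^3

1.315 m^3


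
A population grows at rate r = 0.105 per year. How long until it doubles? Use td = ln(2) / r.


td = ln(2) / 0.105 = 0.693147 / 0.105 = 6.60140 ≈ 6.6 years

6.6 years


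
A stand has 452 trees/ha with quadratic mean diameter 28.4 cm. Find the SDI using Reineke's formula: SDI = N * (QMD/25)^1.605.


QMD/25 = 28.4/25 = 1.136
(1.136)^1.605 = exp(1.605 * ln(1.136)) = exp(1.605 * 0.127513) = exp(0.204658) = 1.22711
SDI = 452 * 1.22711 = 554.654 ≈ 555

555


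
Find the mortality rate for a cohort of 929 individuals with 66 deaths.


Mortality rate = 66 / 929 = 0.071044 ≈ 0.0710

0.0710


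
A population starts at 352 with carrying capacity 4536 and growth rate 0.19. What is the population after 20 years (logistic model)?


(K - N0)/N0 = (4536 - 352)/352 = 4184/352 = 11.8864
r*t = 0.19 * 20 = 3.8; exp(-3.8) = 0.0223708
11.8864 * 0.0223708 = 0.265908
1 + 0.265908 = 1.26591
N = 4536 / 1.26591 = 3583.19 ≈ 3583

3583


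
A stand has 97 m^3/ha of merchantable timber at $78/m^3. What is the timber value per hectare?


Value = 97 * 78 = $7566/ha

$7566/ha


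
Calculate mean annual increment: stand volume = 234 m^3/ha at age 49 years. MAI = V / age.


MAI = 234 / 49 = 4.7755 ≈ 4.78 m^3/ha/yr

4.78 m^3/ha/yr


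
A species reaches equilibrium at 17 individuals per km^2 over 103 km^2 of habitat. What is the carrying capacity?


K = 17 * 103 = 1751 individuals

1751 individuals


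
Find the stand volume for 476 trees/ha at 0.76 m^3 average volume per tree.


V_stand = 476 * 0.76 = 361.76 ≈ 361.8 m^3/ha

361.8 m^3/ha


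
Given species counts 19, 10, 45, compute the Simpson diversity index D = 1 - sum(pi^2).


Total N = 19 + 10 + 45 = 74
Per-species terms:
  p = 19/74 = 0.256757; p^2 = 0.256757^2 = 0.065924
  p = 10/74 = 0.135135; p^2 = 0.135135^2 = 0.018261
  p = 45/74 = 0.608108; p^2 = 0.608108^2 = 0.369795
sum(p^2) = 0.065924 + 0.018261 + 0.369795 = 0.453980
D = 1 - 0.453980 = 0.546020 ≈ 0.5460

0.5460


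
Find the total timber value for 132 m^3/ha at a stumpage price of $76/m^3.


Value = 132 * 76 = $10032/ha

$10032/ha


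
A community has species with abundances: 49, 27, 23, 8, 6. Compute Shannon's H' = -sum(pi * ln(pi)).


Total N = 49 + 27 + 23 + 8 + 6 = 113
Per-species terms:
  p = 49/113 = 0.433628; ln(p) = -0.835568; p*ln(p) = 0.433628 * (-0.835568) = -0.362326
  p = 27/113 = 0.238938; ln(p) = -1.431551; p*ln(p) = 0.238938 * (-1.431551) = -0.342052
  p = 23/113 = 0.203540; ln(p) = -1.591893; p*ln(p) = 0.203540 * (-1.591893) = -0.324014
  p = 8/113 = 0.070796; ln(p) = -2.647953; p*ln(p) = 0.070796 * (-2.647953) = -0.187464
  p = 6/113 = 0.053097; ln(p) = -2.935635; p*ln(p) = 0.053097 * (-2.935635) = -0.155873
sum(p*ln(p)) = (-0.362326) + (-0.342052) + (-0.324014) + (-0.187464) + (-0.155873) = -1.371729
H' = -(-1.371729) = 1.371729 ≈ 1.3717

1.3717


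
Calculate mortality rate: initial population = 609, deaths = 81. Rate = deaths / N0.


Mortality rate = 81 / 609 = 0.133005 ≈ 0.1330

0.1330


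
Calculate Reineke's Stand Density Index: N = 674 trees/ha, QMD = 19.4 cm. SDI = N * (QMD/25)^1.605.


QMD/25 = 19.4/25 = 0.776
(0.776)^1.605 = exp(1.605 * ln(0.776)) = exp(1.605 * (-0.253603)) = exp(-0.407033) = 0.665622
SDI = 674 * 0.665622 = 448.629 ≈ 449

449


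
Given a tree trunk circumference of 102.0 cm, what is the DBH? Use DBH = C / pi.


DBH = C / pi = 102.0 / 3.141593 = 32.4676 ≈ 32.47 cm

32.47 cm


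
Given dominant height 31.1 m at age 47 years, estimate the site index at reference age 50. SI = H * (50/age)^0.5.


50/47 = 1.06383
(1.06383)^0.5 = 1.03142
SI = 31.1 * 1.03142 = 32.0772 ≈ 32.1 m

32.1 m


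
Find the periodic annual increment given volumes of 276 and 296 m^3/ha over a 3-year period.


PAI = (V2 - V1) / period = (296 - 276) / 3 = 20 / 3 = 6.6667 ≈ 6.67 m^3/ha/yr

6.67 m^3/ha/yr


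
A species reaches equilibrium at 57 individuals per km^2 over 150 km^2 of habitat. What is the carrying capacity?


K = 57 * 150 = 8550 individuals

8550 individuals


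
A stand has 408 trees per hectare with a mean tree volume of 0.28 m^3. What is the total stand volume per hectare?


V_stand = 408 * 0.28 = 114.24 ≈ 114.2 m^3/ha

114.2 m^3/ha


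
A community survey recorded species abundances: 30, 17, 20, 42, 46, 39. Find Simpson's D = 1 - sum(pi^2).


Total N = 30 + 17 + 20 + 42 + 46 + 39 = 194
Per-species terms:
  p = 30/194 = 0.154639; p^2 = 0.154639^2 = 0.023913
  p = 17/194 = 0.087629; p^2 = 0.087629^2 = 0.007679
  p = 20/194 = 0.103093; p^2 = 0.103093^2 = 0.010628
  p = 42/194 = 0.216495; p^2 = 0.216495^2 = 0.046870
  p = 46/194 = 0.237113; p^2 = 0.237113^2 = 0.056223
  p = 39/194 = 0.201031; p^2 = 0.201031^2 = 0.040413
sum(p^2) = 0.023913 + 0.007679 + 0.010628 + 0.046870 + 0.056223 + 0.040413 = 0.185726
D = 1 - 0.185726 = 0.814274 ≈ 0.8143

0.8143


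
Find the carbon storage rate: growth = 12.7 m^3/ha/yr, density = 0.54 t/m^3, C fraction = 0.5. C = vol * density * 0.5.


C = 12.7 * 0.54 * 0.5 = 3.429 ≈ 3.43 t C/ha/yr

3.43 t C/ha/yr


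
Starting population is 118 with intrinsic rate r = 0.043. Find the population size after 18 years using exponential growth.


r*t = 0.043 * 18 = 0.774
exp(0.774) = 2.16842
N = 118 * 2.16842 = 255.874 ≈ 256

256


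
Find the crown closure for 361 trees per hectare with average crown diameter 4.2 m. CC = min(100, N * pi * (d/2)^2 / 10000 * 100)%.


(d/2)^2 = (4.2/2)^2 = 2.1^2 = 4.41
Crown area = 3.141593 * 4.41 = 13.8544 m^2
N * area / 10000 * 100 = 361 * 13.8544 / 10000 * 100 = 50.0144
CC = min(100, 50.0144) = 50.0144 ≈ 50.0%

50.0%


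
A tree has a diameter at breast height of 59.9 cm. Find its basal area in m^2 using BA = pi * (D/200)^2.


D/200 = 59.9/200 = 0.2995 m
(D/200)^2 = 0.2995^2 = 0.08970025
BA = 3.141593 * 0.08970025 = 0.281802 ≈ 0.2818 m^2

0.2818 m^2


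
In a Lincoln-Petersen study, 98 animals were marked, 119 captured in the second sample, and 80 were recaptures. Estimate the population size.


N = M * C / R = 98 * 119 / 80 = 11662 / 80 = 145.78 ≈ 146

146 individuals


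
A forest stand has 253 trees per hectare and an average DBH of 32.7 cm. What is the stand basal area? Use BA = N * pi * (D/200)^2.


(D/200)^2 = (32.7/200)^2 = 0.1635^2 = 0.02673225
Individual BA = 3.141593 * 0.02673225 = 0.0839818 m^2
Stand BA = 253 * 0.0839818 = 21.2474 ≈ 21.25 m^2/ha

21.25 m^2/ha


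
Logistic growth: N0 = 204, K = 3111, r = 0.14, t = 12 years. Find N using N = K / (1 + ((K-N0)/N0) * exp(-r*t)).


(K - N0)/N0 = (3111 - 204)/204 = 2907/204 = 14.2500
r*t = 0.14 * 12 = 1.68; exp(-1.68) = 0.186374
14.2500 * 0.186374 = 2.65583
1 + 2.65583 = 3.65583
N = 3111 / 3.65583 = 850.970 ≈ 851

851


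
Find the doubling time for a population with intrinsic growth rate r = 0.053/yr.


td = ln(2) / 0.053 = 0.693147 / 0.053 = 13.0782 ≈ 13.1 years

13.1 years


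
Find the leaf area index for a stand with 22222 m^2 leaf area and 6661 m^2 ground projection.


LAI = 22222 / 6661 = 3.3361 ≈ 3.34

3.34


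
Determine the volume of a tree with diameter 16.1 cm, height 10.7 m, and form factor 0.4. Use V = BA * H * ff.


(D/200)^2 = (16.1/200)^2 = 0.0805^2 = 0.00648025
BA = 3.141593 * 0.00648025 = 0.0203583 m^2
V = 0.0203583 * 10.7 * 0.4 = 0.0871335 ≈ 0.087 m^3

0.087 m^3


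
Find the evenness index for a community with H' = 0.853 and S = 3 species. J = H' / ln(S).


ln(3) = 1.09861
J = H' / ln(S) = 0.853 / 1.09861 = 0.776436 ≈ 0.7764

0.7764


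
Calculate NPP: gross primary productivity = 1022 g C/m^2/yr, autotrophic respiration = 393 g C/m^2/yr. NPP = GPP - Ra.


NPP = GPP - Ra = 1022 - 393 = 629 g C/m^2/yr

629 g C/m^2/yr


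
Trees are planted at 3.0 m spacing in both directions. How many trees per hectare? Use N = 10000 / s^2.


N = 10000 / 3.0^2 = 10000 / 9 = 1111.11 ≈ 1111 trees/ha

1111 trees/ha


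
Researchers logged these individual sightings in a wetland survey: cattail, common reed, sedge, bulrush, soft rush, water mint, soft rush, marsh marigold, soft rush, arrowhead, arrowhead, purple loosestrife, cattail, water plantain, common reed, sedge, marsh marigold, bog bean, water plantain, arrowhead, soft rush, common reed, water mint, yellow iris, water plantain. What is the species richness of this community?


Total individuals logged = 25
Distinct species (count of individuals): cattail (2), common reed (3), sedge (2), bulrush (1), soft rush (4), water mint (2), marsh marigold (2), arrowhead (3), purple loosestrife (1), water plantain (3), bog bean (1), yellow iris (1)
Species richness = number of distinct species = 12

12


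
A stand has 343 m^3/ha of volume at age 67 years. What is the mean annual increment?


MAI = 343 / 67 = 5.1194 ≈ 5.12 m^3/ha/yr

5.12 m^3/ha/yr


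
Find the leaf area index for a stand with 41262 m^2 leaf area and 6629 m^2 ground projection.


LAI = 41262 / 6629 = 6.2245 ≈ 6.22

6.22


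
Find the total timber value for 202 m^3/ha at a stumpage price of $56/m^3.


Value = 202 * 56 = $11312/ha

$11312/ha


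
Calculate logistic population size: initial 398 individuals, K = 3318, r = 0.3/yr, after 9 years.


(K - N0)/N0 = (3318 - 398)/398 = 2920/398 = 7.33668
r*t = 0.3 * 9 = 2.7; exp(-2.7) = 0.0672055
7.33668 * 0.0672055 = 0.493065
1 + 0.493065 = 1.49307
N = 3318 / 1.49307 = 2222.27 ≈ 2222

2222


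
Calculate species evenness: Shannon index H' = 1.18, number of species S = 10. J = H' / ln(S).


ln(10) = 2.30259
J = H' / ln(S) = 1.18 / 2.30259 = 0.512466 ≈ 0.5125

0.5125


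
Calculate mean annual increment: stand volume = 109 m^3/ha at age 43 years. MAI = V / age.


MAI = 109 / 43 = 2.5349 ≈ 2.53 m^3/ha/yr

2.53 m^3/ha/yr


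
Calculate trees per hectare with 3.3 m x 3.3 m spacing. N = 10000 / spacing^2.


N = 10000 / 3.3^2 = 10000 / 10.89 = 918.274 ≈ 918 trees/ha

918 trees/ha


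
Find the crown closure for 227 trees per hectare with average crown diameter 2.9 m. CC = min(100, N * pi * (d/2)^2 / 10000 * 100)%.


(d/2)^2 = (2.9/2)^2 = 1.45^2 = 2.1025
Crown area = 3.141593 * 2.1025 = 6.60520 m^2
N * area / 10000 * 100 = 227 * 6.60520 / 10000 * 100 = 14.9938
CC = min(100, 14.9938) = 14.9938 ≈ 15.0%

15.0%


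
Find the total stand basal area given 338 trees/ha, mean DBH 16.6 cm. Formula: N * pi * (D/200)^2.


(D/200)^2 = (16.6/200)^2 = 0.083^2 = 0.006889
Individual BA = 3.141593 * 0.006889 = 0.0216424 m^2
Stand BA = 338 * 0.0216424 = 7.31513 ≈ 7.32 m^2/ha

7.32 m^2/ha


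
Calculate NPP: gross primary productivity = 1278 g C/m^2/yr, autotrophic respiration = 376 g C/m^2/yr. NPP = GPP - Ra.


NPP = GPP - Ra = 1278 - 376 = 902 g C/m^2/yr

902 g C/m^2/yr


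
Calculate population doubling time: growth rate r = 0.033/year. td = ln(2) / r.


td = ln(2) / 0.033 = 0.693147 / 0.033 = 21.0045 ≈ 21.0 years

21.0 years


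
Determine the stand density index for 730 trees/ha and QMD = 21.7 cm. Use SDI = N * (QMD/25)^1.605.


QMD/25 = 21.7/25 = 0.868
(0.868)^1.605 = exp(1.605 * ln(0.868)) = exp(1.605 * (-0.141564)) = exp(-0.227210) = 0.796753
SDI = 730 * 0.796753 = 581.630 ≈ 582

582


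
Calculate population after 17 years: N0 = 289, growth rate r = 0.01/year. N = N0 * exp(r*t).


r*t = 0.01 * 17 = 0.17
exp(0.17) = 1.18530
N = 289 * 1.18530 = 342.552 ≈ 343

343


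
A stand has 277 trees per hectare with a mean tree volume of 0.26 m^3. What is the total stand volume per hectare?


V_stand = 277 * 0.26 = 72.02 ≈ 72.0 m^3/ha

72.0 m^3/ha


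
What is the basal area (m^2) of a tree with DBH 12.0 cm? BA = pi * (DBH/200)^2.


D/200 = 12.0/200 = 0.06 m
(D/200)^2 = 0.06^2 = 0.0036
BA = 3.141593 * 0.0036 = 0.0113097 ≈ 0.0113 m^2

0.0113 m^2


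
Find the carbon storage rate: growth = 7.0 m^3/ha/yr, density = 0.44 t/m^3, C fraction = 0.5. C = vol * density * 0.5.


C = 7.0 * 0.44 * 0.5 = 1.54 t C/ha/yr

1.54 t C/ha/yr


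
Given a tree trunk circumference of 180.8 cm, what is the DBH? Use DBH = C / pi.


DBH = C / pi = 180.8 / 3.141593 = 57.5504 ≈ 57.55 cm

57.55 cm


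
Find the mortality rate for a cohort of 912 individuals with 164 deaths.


Mortality rate = 164 / 912 = 0.179825 ≈ 0.1798

0.1798


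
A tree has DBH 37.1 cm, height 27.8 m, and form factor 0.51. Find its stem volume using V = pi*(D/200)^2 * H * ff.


(D/200)^2 = (37.1/200)^2 = 0.1855^2 = 0.03441025
BA = 3.141593 * 0.03441025 = 0.108103 m^2
V = 0.108103 * 27.8 * 0.51 = 1.53268 ≈ 1.533 m^3

1.533 m^3


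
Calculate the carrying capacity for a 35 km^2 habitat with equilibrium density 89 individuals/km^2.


K = 89 * 35 = 3115 individuals

3115 individuals


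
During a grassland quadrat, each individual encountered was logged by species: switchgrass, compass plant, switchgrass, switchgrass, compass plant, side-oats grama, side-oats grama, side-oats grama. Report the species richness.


Total individuals logged = 8
Distinct species (count of individuals): switchgrass (3), compass plant (2), side-oats grama (3)
Species richness = number of distinct species = 3

3


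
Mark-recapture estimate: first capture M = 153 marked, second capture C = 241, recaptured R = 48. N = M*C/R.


N = M * C / R = 153 * 241 / 48 = 36873 / 48 = 768.19 ≈ 768

768 individuals


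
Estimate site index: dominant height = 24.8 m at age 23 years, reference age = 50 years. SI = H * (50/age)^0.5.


50/23 = 2.17391
(2.17391)^0.5 = 1.47442
SI = 24.8 * 1.47442 = 36.5656 ≈ 36.6 m

36.6 m


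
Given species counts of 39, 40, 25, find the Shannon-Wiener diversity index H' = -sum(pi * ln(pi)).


Total N = 39 + 40 + 25 = 104
Per-species terms:
  p = 39/104 = 0.375000; ln(p) = -0.980829; p*ln(p) = 0.375000 * (-0.980829) = -0.367811
  p = 40/104 = 0.384615; ln(p) = -0.955512; p*ln(p) = 0.384615 * (-0.955512) = -0.367504
  p = 25/104 = 0.240385; ln(p) = -1.425513; p*ln(p) = 0.240385 * (-1.425513) = -0.342672
sum(p*ln(p)) = (-0.367811) + (-0.367504) + (-0.342672) = -1.077987
H' = -(-1.077987) = 1.077987 ≈ 1.0780

1.0780


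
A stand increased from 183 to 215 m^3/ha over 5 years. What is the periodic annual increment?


PAI = (V2 - V1) / period = (215 - 183) / 5 = 32 / 5 = 6.40 m^3/ha/yr

6.40 m^3/ha/yr


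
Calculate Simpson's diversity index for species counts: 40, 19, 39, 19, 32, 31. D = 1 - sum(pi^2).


Total N = 40 + 19 + 39 + 19 + 32 + 31 = 180
Per-species terms:
  p = 40/180 = 0.222222; p^2 = 0.222222^2 = 0.049383
  p = 19/180 = 0.105556; p^2 = 0.105556^2 = 0.011142
  p = 39/180 = 0.216667; p^2 = 0.216667^2 = 0.046945
  p = 19/180 = 0.105556; p^2 = 0.105556^2 = 0.011142
  p = 32/180 = 0.177778; p^2 = 0.177778^2 = 0.031605
  p = 31/180 = 0.172222; p^2 = 0.172222^2 = 0.029660
sum(p^2) = 0.049383 + 0.011142 + 0.046945 + 0.011142 + 0.031605 + 0.029660 = 0.179877
D = 1 - 0.179877 = 0.820123 ≈ 0.8201

0.8201


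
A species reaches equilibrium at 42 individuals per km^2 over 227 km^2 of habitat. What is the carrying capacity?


K = 42 * 227 = 9534 individuals

9534 individuals


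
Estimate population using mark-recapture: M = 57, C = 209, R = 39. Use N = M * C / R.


N = M * C / R = 57 * 209 / 39 = 11913 / 39 = 305.46 ≈ 305

305 individuals


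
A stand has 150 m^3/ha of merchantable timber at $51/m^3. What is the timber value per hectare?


Value = 150 * 51 = $7650/ha

$7650/ha


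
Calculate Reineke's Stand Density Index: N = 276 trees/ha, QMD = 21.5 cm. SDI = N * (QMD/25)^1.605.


QMD/25 = 21.5/25 = 0.86
(0.86)^1.605 = exp(1.605 * ln(0.86)) = exp(1.605 * (-0.150823)) = exp(-0.242071) = 0.785000
SDI = 276 * 0.785000 = 216.660 ≈ 217

217


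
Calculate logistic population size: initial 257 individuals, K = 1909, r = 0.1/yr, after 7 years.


(K - N0)/N0 = (1909 - 257)/257 = 1652/257 = 6.42802
r*t = 0.1 * 7 = 0.7; exp(-0.7) = 0.496585
6.42802 * 0.496585 = 3.19206
1 + 3.19206 = 4.19206
N = 1909 / 4.19206 = 455.385 ≈ 455

455


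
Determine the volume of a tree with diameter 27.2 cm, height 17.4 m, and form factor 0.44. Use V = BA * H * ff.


(D/200)^2 = (27.2/200)^2 = 0.136^2 = 0.018496
BA = 3.141593 * 0.018496 = 0.0581069 m^2
V = 0.0581069 * 17.4 * 0.44 = 0.444866 ≈ 0.445 m^3

0.445 m^3


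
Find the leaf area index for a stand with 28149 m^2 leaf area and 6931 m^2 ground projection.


LAI = 28149 / 6931 = 4.0613 ≈ 4.06

4.06


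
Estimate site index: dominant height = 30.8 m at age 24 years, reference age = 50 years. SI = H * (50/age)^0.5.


50/24 = 2.08333
(2.08333)^0.5 = 1.44337
SI = 30.8 * 1.44337 = 44.4558 ≈ 44.5 m

44.5 m


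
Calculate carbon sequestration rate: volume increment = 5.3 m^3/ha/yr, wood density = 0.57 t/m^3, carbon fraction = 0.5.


C = 5.3 * 0.57 * 0.5 = 1.5105 ≈ 1.51 t C/ha/yr

1.51 t C/ha/yr


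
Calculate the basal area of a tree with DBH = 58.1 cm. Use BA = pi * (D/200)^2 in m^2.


D/200 = 58.1/200 = 0.2905 m
(D/200)^2 = 0.2905^2 = 0.08439025
BA = 3.141593 * 0.08439025 = 0.265120 ≈ 0.2651 m^2

0.2651 m^2


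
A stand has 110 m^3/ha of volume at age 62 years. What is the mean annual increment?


MAI = 110 / 62 = 1.7742 ≈ 1.77 m^3/ha/yr

1.77 m^3/ha/yr


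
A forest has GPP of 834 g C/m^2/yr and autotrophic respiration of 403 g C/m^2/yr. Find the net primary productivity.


NPP = GPP - Ra = 834 - 403 = 431 g C/m^2/yr

431 g C/m^2/yr


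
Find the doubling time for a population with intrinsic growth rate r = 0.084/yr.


td = ln(2) / 0.084 = 0.693147 / 0.084 = 8.25175 ≈ 8.3 years

8.3 years


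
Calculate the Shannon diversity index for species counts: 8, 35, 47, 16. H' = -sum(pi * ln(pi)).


Total N = 8 + 35 + 47 + 16 = 106
Per-species terms:
  p = 8/106 = 0.075472; ln(p) = -2.583994; p*ln(p) = 0.075472 * (-2.583994) = -0.195019
  p = 35/106 = 0.330189; ln(p) = -1.108090; p*ln(p) = 0.330189 * (-1.108090) = -0.365879
  p = 47/106 = 0.443396; ln(p) = -0.813292; p*ln(p) = 0.443396 * (-0.813292) = -0.360610
  p = 16/106 = 0.150943; ln(p) = -1.890853; p*ln(p) = 0.150943 * (-1.890853) = -0.285411
sum(p*ln(p)) = (-0.195019) + (-0.365879) + (-0.360610) + (-0.285411) = -1.206919
H' = -(-1.206919) = 1.206919 ≈ 1.2069

1.2069


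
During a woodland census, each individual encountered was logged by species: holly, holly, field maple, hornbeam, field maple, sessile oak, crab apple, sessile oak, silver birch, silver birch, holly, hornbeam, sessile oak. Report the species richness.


Total individuals logged = 13
Distinct species (count of individuals): holly (3), field maple (2), hornbeam (2), sessile oak (3), crab apple (1), silver birch (2)
Species richness = number of distinct species = 6

6


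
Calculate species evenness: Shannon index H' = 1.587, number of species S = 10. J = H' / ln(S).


ln(10) = 2.30259
J = H' / ln(S) = 1.587 / 2.30259 = 0.689224 ≈ 0.6892

0.6892


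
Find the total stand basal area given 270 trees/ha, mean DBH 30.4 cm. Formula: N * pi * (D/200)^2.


(D/200)^2 = (30.4/200)^2 = 0.152^2 = 0.023104
Individual BA = 3.141593 * 0.023104 = 0.0725834 m^2
Stand BA = 270 * 0.0725834 = 19.5975 ≈ 19.60 m^2/ha

19.60 m^2/ha


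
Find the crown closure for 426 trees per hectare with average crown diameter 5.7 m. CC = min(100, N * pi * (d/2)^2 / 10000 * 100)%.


(d/2)^2 = (5.7/2)^2 = 2.85^2 = 8.1225
Crown area = 3.141593 * 8.1225 = 25.5176 m^2
N * area / 10000 * 100 = 426 * 25.5176 / 10000 * 100 = 108.705
CC = min(100, 108.705) = 100%

100%


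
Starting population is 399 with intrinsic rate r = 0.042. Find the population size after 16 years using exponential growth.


r*t = 0.042 * 16 = 0.672
exp(0.672) = 1.95815
N = 399 * 1.95815 = 781.302 ≈ 781

781


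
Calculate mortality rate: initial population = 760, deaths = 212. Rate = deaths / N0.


Mortality rate = 212 / 760 = 0.278947 ≈ 0.2789

0.2789


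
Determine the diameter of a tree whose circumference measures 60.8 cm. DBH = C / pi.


DBH = C / pi = 60.8 / 3.141593 = 19.3532 ≈ 19.35 cm

19.35 cm


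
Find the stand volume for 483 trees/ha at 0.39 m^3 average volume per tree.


V_stand = 483 * 0.39 = 188.37 ≈ 188.4 m^3/ha

188.4 m^3/ha


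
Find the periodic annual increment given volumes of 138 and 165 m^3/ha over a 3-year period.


PAI = (V2 - V1) / period = (165 - 138) / 3 = 27 / 3 = 9.00 m^3/ha/yr

9.00 m^3/ha/yr


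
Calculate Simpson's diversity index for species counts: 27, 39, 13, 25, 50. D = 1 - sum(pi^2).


Total N = 27 + 39 + 13 + 25 + 50 = 154
Per-species terms:
  p = 27/154 = 0.175325; p^2 = 0.175325^2 = 0.030739
  p = 39/154 = 0.253247; p^2 = 0.253247^2 = 0.064134
  p = 13/154 = 0.084416; p^2 = 0.084416^2 = 0.007126
  p = 25/154 = 0.162338; p^2 = 0.162338^2 = 0.026354
  p = 50/154 = 0.324675; p^2 = 0.324675^2 = 0.105414
sum(p^2) = 0.030739 + 0.064134 + 0.007126 + 0.026354 + 0.105414 = 0.233767
D = 1 - 0.233767 = 0.766233 ≈ 0.7662

0.7662


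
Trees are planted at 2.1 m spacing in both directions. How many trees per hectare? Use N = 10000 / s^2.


N = 10000 / 2.1^2 = 10000 / 4.41 = 2267.57 ≈ 2268 trees/ha

2268 trees/ha


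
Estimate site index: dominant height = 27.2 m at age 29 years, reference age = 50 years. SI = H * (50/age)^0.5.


50/29 = 1.72414
(1.72414)^0.5 = 1.31307
SI = 27.2 * 1.31307 = 35.7155 ≈ 35.7 m

35.7 m


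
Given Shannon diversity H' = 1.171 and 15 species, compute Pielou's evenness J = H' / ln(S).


ln(15) = 2.70805
J = H' / ln(S) = 1.171 / 2.70805 = 0.432414 ≈ 0.4324

0.4324


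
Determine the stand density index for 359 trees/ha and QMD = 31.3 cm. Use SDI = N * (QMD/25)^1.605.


QMD/25 = 31.3/25 = 1.252
(1.252)^1.605 = exp(1.605 * ln(1.252)) = exp(1.605 * 0.224742) = exp(0.360711) = 1.43435
SDI = 359 * 1.43435 = 514.932 ≈ 515

515


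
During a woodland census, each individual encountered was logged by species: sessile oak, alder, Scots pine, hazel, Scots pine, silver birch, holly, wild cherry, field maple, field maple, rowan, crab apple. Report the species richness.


Total individuals logged = 12
Distinct species (count of individuals): sessile oak (1), alder (1), Scots pine (2), hazel (1), silver birch (1), holly (1), wild cherry (1), field maple (2), rowan (1), crab apple (1)
Species richness = number of distinct species = 10

10


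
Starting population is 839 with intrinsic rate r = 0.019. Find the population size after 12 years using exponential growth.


r*t = 0.019 * 12 = 0.228
exp(0.228) = 1.25609
N = 839 * 1.25609 = 1053.86 ≈ 1054

1054


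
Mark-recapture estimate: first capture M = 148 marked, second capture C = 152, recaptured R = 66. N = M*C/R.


N = M * C / R = 148 * 152 / 66 = 22496 / 66 = 340.85 ≈ 341

341 individuals


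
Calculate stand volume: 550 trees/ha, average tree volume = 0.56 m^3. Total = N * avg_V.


V_stand = 550 * 0.56 = 308.0 m^3/ha

308.0 m^3/ha


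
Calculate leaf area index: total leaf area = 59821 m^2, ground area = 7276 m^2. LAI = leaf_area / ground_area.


LAI = 59821 / 7276 = 8.2217 ≈ 8.22

8.22


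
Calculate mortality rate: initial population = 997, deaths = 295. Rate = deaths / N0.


Mortality rate = 295 / 997 = 0.295888 ≈ 0.2959

0.2959


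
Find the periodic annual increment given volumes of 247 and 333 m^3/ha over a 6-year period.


PAI = (V2 - V1) / period = (333 - 247) / 6 = 86 / 6 = 14.3333 ≈ 14.33 m^3/ha/yr

14.33 m^3/ha/yr
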